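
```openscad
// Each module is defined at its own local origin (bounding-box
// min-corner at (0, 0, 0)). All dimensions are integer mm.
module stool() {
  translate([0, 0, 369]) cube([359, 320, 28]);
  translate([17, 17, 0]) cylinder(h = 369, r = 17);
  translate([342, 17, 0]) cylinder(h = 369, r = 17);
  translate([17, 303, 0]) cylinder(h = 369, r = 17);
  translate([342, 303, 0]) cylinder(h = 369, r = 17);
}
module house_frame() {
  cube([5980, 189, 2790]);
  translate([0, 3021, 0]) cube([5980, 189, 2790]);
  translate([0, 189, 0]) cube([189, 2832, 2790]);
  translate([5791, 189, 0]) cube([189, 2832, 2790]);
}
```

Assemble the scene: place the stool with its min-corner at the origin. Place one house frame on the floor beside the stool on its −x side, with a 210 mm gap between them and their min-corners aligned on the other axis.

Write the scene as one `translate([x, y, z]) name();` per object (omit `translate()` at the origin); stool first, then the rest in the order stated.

stool();
translate([-6190, 0, 0]) house_frame();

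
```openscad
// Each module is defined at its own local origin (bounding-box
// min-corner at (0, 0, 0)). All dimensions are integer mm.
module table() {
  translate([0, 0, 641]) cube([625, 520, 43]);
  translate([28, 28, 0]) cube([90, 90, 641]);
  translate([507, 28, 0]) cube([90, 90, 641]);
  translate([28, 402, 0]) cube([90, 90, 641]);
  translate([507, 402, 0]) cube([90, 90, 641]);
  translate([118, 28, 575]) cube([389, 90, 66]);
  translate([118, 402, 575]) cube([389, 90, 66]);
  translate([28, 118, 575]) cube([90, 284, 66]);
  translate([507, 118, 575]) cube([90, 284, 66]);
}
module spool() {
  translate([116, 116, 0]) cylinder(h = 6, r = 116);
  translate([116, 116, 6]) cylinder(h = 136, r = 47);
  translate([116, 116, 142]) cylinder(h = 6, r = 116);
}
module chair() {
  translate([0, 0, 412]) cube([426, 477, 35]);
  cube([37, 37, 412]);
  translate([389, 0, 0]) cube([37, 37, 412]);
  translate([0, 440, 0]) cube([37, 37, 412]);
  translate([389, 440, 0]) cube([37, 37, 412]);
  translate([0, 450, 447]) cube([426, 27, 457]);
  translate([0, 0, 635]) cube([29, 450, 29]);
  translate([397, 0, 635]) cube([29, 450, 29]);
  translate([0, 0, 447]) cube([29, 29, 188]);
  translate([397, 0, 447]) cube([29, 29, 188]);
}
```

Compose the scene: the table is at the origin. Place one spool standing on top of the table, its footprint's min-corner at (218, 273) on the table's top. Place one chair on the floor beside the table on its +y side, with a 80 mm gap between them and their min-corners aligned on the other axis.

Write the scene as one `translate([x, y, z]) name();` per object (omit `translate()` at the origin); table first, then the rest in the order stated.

table();
translate([218, 273, 684]) spool();
translate([0, 600, 0]) chair();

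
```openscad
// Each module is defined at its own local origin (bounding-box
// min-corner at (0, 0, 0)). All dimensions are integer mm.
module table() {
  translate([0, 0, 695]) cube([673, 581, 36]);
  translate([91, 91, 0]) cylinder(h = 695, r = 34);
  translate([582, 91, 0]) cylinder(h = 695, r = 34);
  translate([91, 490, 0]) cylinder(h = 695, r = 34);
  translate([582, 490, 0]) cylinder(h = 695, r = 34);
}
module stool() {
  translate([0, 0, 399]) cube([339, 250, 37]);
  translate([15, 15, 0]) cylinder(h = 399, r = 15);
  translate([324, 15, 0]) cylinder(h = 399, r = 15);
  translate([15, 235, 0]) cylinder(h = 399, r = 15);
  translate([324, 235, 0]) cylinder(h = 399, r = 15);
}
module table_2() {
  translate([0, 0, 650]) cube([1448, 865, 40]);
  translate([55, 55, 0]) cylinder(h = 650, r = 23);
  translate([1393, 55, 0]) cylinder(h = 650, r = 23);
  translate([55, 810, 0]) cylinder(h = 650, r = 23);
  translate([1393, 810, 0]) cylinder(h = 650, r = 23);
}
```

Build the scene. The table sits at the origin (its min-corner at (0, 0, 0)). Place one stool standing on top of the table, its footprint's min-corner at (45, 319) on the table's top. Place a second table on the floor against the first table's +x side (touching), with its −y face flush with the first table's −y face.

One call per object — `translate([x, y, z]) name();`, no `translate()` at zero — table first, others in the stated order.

table();
translate([45, 319, 731]) stool();
translate([673, 0, 0]) table_2();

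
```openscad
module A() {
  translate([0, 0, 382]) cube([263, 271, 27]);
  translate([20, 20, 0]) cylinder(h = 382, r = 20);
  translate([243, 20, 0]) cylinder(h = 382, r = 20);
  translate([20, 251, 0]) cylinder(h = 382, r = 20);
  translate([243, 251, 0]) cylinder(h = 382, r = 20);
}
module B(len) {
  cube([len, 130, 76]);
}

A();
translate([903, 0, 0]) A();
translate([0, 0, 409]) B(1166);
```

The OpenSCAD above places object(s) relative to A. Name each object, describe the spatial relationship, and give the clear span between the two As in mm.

Second stool starts at x = 903; first ends at x = 263; clear span = 903 − 263 = 640 mm.

A is a stool. B is a beam. A beam spans the tops of two stools. The clear span between the two stools is 640 mm.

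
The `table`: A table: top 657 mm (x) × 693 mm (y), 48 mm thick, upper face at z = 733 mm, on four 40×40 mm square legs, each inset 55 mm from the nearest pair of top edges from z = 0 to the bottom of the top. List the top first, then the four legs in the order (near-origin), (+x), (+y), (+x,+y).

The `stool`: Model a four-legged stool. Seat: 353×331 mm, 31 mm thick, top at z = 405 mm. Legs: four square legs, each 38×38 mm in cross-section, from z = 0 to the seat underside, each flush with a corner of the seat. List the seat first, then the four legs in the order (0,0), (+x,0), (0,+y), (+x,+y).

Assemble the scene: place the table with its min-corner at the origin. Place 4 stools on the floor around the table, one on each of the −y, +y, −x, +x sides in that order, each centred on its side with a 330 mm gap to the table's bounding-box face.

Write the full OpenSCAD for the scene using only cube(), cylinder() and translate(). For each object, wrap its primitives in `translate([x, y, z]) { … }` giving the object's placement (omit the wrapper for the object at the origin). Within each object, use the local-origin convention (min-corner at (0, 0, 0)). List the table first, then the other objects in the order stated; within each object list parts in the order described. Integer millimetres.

translate([0, 0, 685]) cube([657, 693, 48]);
translate([55, 55, 0]) cube([40, 40, 685]);
translate([562, 55, 0]) cube([40, 40, 685]);
translate([55, 598, 0]) cube([40, 40, 685]);
translate([562, 598, 0]) cube([40, 40, 685]);
translate([152, -661, 0]) {
  translate([0, 0, 374]) cube([353, 331, 31]);
  cube([38, 38, 374]);
  translate([315, 0, 0]) cube([38, 38, 374]);
  translate([0, 293, 0]) cube([38, 38, 374]);
  translate([315, 293, 0]) cube([38, 38, 374]);
}
translate([152, 1023, 0]) {
  translate([0, 0, 374]) cube([353, 331, 31]);
  cube([38, 38, 374]);
  translate([315, 0, 0]) cube([38, 38, 374]);
  translate([0, 293, 0]) cube([38, 38, 374]);
  translate([315, 293, 0]) cube([38, 38, 374]);
}
translate([-683, 181, 0]) {
  translate([0, 0, 374]) cube([353, 331, 31]);
  cube([38, 38, 374]);
  translate([315, 0, 0]) cube([38, 38, 374]);
  translate([0, 293, 0]) cube([38, 38, 374]);
  translate([315, 293, 0]) cube([38, 38, 374]);
}
translate([987, 181, 0]) {
  translate([0, 0, 374]) cube([353, 331, 31]);
  cube([38, 38, 374]);
  translate([315, 0, 0]) cube([38, 38, 374]);
  translate([0, 293, 0]) cube([38, 38, 374]);
  translate([315, 293, 0]) cube([38, 38, 374]);
}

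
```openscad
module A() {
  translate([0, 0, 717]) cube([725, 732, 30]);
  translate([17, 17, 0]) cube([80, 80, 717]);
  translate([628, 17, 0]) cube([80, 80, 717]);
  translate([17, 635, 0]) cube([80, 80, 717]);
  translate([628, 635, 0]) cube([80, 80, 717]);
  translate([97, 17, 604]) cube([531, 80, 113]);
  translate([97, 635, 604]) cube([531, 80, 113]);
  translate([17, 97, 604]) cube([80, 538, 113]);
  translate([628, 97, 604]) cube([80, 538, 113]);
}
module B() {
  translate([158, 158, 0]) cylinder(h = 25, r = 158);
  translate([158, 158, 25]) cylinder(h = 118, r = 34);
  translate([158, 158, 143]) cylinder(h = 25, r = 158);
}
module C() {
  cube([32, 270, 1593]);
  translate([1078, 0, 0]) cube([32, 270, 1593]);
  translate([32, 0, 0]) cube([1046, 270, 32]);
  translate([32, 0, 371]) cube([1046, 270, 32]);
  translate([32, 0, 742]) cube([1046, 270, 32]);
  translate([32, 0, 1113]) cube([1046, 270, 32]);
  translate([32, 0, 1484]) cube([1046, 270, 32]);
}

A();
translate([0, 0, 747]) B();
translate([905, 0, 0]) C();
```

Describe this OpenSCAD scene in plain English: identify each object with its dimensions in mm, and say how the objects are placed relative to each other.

A is a table with a 725×732 mm rectangular top, 30 mm thick, top surface at z = 747 mm, supported by four 80×80 mm square legs, each inset 17 mm from the nearest pair of top edges, running from the floor. Four apron rails, 80 mm thick and 113 mm tall, run between adjacent legs with their top edges flush with the underside of the top and their outer faces flush with the legs' outer faces.

B is a spool: two coaxial disc flanges of radius 158 mm and thickness 25 mm, joined by a core cylinder of radius 34 mm and height 118 mm. The lower flange rests on z = 0 and the three cylinders share a vertical axis.

C is an open bookshelf. Two side panels, each 32 mm thick, 270 mm deep and 1593 mm tall, stand 1110 mm apart (outside-to-outside). Between them sit 5 shelves, each 32 mm thick and 270 mm deep, spanning the full gap between the sides. The bottom shelf rests on the floor (its underside at z = 0) and the clear gap between one shelf's top and the next shelf's underside is 339 mm.

The spool is on top of the table. The bookshelf is on the floor beside the table on its +x side.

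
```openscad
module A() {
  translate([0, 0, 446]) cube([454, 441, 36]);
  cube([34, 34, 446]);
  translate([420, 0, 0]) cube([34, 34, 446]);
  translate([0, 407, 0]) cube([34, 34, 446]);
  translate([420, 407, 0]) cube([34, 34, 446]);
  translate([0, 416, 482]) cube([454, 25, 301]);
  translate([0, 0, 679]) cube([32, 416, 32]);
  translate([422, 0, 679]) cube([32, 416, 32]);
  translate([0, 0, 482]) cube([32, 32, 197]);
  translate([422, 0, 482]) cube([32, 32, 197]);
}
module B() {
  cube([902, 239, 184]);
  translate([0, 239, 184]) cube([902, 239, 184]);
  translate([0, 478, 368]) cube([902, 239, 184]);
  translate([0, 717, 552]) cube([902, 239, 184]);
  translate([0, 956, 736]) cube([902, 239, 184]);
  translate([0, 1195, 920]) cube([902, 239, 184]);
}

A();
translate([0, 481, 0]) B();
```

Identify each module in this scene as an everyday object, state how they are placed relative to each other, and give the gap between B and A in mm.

A is a chair. B is a staircase. The staircase is on the floor beside the chair on its +y side. The gap between the staircase and the chair is 40 mm.

The staircase's nearest face is 40 mm from the chair's +y face.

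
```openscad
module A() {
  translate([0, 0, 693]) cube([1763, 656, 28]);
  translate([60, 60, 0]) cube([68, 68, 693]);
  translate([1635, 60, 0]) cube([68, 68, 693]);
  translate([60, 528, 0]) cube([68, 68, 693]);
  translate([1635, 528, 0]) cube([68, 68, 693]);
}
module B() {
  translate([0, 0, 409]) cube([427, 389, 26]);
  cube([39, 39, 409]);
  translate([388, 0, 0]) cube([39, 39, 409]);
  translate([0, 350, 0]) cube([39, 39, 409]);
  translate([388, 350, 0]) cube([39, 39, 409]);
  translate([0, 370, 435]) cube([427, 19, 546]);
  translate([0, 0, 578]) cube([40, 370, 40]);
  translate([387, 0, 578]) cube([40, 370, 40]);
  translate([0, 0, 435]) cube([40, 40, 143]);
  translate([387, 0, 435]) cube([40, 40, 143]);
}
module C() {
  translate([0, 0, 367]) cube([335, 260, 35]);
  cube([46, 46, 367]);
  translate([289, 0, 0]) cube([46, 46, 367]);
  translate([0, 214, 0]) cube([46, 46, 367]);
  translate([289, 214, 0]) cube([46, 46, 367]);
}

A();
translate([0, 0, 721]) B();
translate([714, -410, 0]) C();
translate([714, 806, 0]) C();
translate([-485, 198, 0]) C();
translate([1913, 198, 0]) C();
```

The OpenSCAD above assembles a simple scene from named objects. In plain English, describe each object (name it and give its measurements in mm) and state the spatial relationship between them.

A is a table: top 1763 mm (x) × 656 mm (y), 28 mm thick, upper face at z = 721 mm, on four 68×68 mm square legs, each inset 60 mm from the nearest pair of top edges, running from z = 0 to the bottom of the top.

B is a chair. The seat is a 427×389×26 mm slab with its top at z = 435 mm, on four 39×39 mm corner legs (flush with the seat edges, standing on z = 0). A flat backrest 19 mm thick, 546 mm tall, spans the full seat width and rises from the seat top along its +y edge, rear face flush with the rear of the seat. Two armrests of 40×40 mm section run along each side from the seat's front edge to the front of the backrest, top faces 183 mm above the seat top and outer faces flush with the seat's x-edges; a 40×40 mm post under the front of each armrest stands on the seat at the front corner.

C is a four-legged stool. The seat is 335×260 mm, 35 mm thick, top at z = 402 mm. It stands on four square legs, each 46×46 mm in cross-section, from z = 0 to the seat underside, each flush with a corner of the seat.

The chair is on top of the table. Four stools sit around the table at the −y, +y, −x, +x sides.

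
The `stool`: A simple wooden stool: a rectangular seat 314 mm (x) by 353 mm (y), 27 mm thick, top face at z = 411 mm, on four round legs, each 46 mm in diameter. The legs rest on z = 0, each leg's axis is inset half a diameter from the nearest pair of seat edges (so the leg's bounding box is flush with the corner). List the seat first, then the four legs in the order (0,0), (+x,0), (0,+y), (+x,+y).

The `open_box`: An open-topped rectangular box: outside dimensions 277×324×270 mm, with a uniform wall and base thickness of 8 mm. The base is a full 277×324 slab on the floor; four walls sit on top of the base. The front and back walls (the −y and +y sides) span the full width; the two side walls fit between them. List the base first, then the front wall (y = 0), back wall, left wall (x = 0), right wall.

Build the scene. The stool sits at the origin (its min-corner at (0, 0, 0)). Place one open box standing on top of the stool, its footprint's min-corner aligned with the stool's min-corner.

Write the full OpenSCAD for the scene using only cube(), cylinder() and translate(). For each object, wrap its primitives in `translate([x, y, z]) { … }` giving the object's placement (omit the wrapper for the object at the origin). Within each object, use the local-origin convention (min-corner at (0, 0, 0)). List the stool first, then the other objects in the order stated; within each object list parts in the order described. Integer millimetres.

translate([0, 0, 384]) cube([314, 353, 27]);
translate([23, 23, 0]) cylinder(h = 384, r = 23);
translate([291, 23, 0]) cylinder(h = 384, r = 23);
translate([23, 330, 0]) cylinder(h = 384, r = 23);
translate([291, 330, 0]) cylinder(h = 384, r = 23);
translate([0, 0, 411]) {
  cube([277, 324, 8]);
  translate([0, 0, 8]) cube([277, 8, 262]);
  translate([0, 316, 8]) cube([277, 8, 262]);
  translate([0, 8, 8]) cube([8, 308, 262]);
  translate([269, 8, 8]) cube([8, 308, 262]);
}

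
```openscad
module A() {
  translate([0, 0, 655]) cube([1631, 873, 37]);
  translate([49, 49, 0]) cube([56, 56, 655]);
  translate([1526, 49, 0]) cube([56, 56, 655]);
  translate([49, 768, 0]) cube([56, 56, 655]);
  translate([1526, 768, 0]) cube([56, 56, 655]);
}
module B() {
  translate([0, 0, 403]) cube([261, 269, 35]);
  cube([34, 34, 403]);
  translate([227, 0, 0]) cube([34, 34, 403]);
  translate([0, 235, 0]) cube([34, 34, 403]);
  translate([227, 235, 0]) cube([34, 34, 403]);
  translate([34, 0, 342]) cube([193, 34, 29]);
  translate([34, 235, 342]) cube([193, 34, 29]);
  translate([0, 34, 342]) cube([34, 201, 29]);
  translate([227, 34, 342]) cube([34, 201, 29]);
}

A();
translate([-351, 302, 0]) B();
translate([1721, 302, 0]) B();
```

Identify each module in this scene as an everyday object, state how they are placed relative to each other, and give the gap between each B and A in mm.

A is a table. B is a stool. Two stools sit around the table at the −x, +x sides. The gap between each stool and the table is 90 mm.

Each stool's nearest face is 90 mm from the table's bounding box.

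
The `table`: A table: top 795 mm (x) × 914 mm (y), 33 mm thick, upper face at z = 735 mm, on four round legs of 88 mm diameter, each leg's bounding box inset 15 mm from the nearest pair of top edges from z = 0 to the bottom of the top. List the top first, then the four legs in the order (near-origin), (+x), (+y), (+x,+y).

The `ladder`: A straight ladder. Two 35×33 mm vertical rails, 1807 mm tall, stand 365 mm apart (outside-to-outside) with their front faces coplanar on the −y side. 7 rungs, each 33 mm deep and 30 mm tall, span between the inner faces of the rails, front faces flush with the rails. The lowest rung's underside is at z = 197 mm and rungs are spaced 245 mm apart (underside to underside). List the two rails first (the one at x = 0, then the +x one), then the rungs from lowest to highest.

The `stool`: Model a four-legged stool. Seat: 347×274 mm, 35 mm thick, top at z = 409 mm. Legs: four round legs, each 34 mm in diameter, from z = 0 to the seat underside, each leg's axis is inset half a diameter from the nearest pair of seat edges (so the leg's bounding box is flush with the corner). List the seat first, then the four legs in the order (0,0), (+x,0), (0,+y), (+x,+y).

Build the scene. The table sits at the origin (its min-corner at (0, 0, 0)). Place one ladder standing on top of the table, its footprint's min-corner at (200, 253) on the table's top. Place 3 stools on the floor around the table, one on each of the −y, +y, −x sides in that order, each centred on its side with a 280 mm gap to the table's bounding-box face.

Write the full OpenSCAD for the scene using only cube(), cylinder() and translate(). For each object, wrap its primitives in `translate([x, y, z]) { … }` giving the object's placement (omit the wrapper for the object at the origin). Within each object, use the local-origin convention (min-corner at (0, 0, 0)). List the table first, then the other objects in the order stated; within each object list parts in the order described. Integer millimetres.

translate([0, 0, 702]) cube([795, 914, 33]);
translate([59, 59, 0]) cylinder(h = 702, r = 44);
translate([736, 59, 0]) cylinder(h = 702, r = 44);
translate([59, 855, 0]) cylinder(h = 702, r = 44);
translate([736, 855, 0]) cylinder(h = 702, r = 44);
translate([200, 253, 735]) {
  cube([35, 33, 1807]);
  translate([330, 0, 0]) cube([35, 33, 1807]);
  translate([35, 0, 197]) cube([295, 33, 30]);
  translate([35, 0, 442]) cube([295, 33, 30]);
  translate([35, 0, 687]) cube([295, 33, 30]);
  translate([35, 0, 932]) cube([295, 33, 30]);
  translate([35, 0, 1177]) cube([295, 33, 30]);
  translate([35, 0, 1422]) cube([295, 33, 30]);
  translate([35, 0, 1667]) cube([295, 33, 30]);
}
translate([224, -554, 0]) {
  translate([0, 0, 374]) cube([347, 274, 35]);
  translate([17, 17, 0]) cylinder(h = 374, r = 17);
  translate([330, 17, 0]) cylinder(h = 374, r = 17);
  translate([17, 257, 0]) cylinder(h = 374, r = 17);
  translate([330, 257, 0]) cylinder(h = 374, r = 17);
}
translate([224, 1194, 0]) {
  translate([0, 0, 374]) cube([347, 274, 35]);
  translate([17, 17, 0]) cylinder(h = 374, r = 17);
  translate([330, 17, 0]) cylinder(h = 374, r = 17);
  translate([17, 257, 0]) cylinder(h = 374, r = 17);
  translate([330, 257, 0]) cylinder(h = 374, r = 17);
}
translate([-627, 320, 0]) {
  translate([0, 0, 374]) cube([347, 274, 35]);
  translate([17, 17, 0]) cylinder(h = 374, r = 17);
  translate([330, 17, 0]) cylinder(h = 374, r = 17);
  translate([17, 257, 0]) cylinder(h = 374, r = 17);
  translate([330, 257, 0]) cylinder(h = 374, r = 17);
}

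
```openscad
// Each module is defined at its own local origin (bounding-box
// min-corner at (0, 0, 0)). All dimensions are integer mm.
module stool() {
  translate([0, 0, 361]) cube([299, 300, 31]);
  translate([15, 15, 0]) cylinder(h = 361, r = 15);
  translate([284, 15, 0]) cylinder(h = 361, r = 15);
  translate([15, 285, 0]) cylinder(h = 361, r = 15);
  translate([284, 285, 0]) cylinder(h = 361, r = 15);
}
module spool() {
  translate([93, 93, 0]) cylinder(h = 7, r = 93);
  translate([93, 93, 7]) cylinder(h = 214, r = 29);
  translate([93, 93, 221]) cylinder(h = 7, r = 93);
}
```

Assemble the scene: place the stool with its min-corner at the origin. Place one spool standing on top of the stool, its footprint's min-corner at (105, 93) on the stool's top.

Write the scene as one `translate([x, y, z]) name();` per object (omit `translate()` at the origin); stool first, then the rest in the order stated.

stool();
translate([105, 93, 392]) spool();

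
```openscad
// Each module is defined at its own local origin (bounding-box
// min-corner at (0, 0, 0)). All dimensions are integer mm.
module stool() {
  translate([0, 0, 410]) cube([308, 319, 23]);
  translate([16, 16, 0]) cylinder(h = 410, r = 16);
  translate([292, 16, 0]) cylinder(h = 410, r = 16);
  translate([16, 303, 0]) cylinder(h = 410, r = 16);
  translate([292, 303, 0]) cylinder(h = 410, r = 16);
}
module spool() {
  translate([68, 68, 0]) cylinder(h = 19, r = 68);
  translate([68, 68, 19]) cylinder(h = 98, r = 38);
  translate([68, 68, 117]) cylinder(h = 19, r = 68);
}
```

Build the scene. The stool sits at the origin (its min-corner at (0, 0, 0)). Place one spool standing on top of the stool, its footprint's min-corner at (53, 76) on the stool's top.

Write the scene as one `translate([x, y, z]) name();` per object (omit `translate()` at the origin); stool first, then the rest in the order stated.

stool();
translate([53, 76, 433]) spool();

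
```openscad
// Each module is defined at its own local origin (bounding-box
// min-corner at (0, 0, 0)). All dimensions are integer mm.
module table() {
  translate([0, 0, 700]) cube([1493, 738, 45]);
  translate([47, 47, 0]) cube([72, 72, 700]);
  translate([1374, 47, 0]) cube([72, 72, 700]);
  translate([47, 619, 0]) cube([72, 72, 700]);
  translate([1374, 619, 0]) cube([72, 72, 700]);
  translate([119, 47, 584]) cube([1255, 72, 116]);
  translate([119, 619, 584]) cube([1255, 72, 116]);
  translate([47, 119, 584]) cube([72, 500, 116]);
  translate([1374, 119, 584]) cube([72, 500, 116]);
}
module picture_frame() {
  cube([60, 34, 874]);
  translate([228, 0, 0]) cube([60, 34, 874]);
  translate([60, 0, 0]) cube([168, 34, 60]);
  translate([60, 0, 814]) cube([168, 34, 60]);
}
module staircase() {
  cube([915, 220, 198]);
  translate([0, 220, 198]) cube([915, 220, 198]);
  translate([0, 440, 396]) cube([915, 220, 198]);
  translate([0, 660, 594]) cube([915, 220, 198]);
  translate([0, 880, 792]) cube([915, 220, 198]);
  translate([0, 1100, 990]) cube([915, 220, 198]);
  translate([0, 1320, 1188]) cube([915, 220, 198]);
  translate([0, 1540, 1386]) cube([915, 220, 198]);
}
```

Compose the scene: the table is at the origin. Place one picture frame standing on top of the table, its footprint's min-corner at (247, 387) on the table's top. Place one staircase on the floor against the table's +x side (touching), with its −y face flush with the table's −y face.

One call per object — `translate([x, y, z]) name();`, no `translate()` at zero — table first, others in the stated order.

table();
translate([247, 387, 745]) picture_frame();
translate([1493, 0, 0]) staircase();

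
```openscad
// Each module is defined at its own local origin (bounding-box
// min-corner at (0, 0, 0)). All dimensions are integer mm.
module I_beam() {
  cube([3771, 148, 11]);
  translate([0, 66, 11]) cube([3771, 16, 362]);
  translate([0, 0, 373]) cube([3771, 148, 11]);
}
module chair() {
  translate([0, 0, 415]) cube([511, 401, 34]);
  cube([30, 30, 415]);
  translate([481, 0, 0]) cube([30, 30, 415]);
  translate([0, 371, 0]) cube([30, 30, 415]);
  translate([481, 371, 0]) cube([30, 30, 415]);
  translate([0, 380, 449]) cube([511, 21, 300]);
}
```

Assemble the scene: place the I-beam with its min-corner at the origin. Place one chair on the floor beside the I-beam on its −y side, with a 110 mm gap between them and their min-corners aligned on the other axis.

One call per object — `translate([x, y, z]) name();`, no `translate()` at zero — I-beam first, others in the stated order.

I_beam();
translate([0, -511, 0]) chair();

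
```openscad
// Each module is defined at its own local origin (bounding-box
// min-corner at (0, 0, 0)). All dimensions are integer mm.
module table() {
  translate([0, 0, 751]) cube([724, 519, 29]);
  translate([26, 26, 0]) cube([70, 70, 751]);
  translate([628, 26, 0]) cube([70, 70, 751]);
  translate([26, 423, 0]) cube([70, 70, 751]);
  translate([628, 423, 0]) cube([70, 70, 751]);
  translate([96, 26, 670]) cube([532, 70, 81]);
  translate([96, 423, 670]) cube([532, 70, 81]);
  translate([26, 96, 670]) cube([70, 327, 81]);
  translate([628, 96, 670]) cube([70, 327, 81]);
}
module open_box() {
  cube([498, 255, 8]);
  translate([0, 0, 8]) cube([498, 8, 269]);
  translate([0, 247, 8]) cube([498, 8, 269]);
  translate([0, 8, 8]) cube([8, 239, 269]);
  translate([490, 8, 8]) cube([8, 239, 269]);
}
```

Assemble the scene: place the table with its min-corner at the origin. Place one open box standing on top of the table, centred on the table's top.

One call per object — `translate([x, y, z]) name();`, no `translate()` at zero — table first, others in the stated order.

table();
translate([113, 132, 780]) open_box();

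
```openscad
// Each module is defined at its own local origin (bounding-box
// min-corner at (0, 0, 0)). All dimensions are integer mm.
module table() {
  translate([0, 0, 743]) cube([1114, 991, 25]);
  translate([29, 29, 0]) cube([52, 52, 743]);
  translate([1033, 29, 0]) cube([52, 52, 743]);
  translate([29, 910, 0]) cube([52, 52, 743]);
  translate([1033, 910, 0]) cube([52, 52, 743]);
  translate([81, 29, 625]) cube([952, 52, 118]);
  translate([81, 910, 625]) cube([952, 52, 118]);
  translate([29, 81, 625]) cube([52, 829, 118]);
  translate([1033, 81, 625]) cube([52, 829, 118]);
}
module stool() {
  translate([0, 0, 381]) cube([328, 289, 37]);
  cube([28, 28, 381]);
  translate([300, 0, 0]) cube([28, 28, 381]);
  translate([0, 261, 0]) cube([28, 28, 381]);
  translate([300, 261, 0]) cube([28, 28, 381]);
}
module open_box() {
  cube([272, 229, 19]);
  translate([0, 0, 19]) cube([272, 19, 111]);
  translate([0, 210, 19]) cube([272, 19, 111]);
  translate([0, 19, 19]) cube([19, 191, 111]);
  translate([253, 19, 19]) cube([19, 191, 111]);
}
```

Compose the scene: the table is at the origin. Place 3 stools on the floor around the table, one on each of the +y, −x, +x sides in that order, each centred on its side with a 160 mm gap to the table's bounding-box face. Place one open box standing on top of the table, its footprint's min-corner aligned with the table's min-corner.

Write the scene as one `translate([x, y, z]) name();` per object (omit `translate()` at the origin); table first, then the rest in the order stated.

table();
translate([393, 1151, 0]) stool();
translate([-488, 351, 0]) stool();
translate([1274, 351, 0]) stool();
translate([0, 0, 768]) open_box();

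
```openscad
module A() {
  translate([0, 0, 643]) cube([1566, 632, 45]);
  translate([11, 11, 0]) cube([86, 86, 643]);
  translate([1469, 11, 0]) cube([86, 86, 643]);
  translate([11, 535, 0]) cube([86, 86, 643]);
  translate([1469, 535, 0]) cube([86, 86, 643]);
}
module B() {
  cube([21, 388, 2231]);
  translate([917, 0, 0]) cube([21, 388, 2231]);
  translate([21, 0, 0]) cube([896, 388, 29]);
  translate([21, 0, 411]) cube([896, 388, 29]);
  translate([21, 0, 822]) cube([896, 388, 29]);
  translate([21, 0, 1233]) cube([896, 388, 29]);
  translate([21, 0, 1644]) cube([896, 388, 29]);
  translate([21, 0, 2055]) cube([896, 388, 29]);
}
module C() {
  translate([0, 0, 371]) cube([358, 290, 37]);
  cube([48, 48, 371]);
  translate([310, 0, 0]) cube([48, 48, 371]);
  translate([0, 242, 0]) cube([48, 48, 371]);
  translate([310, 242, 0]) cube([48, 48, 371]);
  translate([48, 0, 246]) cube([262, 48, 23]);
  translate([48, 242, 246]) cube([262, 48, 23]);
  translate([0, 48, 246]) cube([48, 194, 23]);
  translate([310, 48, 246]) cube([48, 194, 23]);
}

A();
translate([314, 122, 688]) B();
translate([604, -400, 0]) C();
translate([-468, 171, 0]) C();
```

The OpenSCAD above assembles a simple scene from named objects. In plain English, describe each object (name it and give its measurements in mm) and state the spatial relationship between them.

A is a table with a 1566×632 mm rectangular top, 45 mm thick, top surface at z = 688 mm, supported by four 86×86 mm square legs, each inset 11 mm from the nearest pair of top edges, running from the floor.

B is an open bookshelf. Two side panels, each 21 mm thick, 388 mm deep and 2231 mm tall, stand 938 mm apart (outside-to-outside). Between them sit 6 shelves, each 29 mm thick and 388 mm deep, spanning the full gap between the sides. The bottom shelf rests on the floor (its underside at z = 0) and the clear gap between one shelf's top and the next shelf's underside is 382 mm.

C is a four-legged stool. The seat is a 358×290×37 mm slab whose top surface is at z = 408 mm; four square legs, each 48×48 mm in cross-section, run from the floor (z = 0) to the underside of the seat, each flush with a corner of the seat. Four stretchers, 48 mm wide and 23 mm tall, connect adjacent legs with their undersides at z = 246 mm, each running between the inner faces of the legs it joins and aligned with the legs' outer faces on the other axis.

The bookshelf is on top of the table, centred. Two stools sit around the table at the −y, −x sides.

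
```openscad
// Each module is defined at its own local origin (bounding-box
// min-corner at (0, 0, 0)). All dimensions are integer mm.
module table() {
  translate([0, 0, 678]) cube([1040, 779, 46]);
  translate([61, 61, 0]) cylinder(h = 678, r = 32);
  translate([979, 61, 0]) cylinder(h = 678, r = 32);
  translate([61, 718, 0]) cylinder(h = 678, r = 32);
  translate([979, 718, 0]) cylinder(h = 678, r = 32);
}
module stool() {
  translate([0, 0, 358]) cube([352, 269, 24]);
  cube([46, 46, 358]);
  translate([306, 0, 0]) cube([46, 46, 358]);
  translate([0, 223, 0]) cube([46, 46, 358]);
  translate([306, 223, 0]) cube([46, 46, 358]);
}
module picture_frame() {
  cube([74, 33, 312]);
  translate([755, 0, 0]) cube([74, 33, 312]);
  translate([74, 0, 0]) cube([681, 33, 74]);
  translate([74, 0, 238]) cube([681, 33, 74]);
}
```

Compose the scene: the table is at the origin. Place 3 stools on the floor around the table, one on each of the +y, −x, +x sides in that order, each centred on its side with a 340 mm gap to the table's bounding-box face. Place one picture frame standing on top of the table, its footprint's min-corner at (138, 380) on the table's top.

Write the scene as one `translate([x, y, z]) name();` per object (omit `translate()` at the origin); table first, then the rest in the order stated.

table();
translate([344, 1119, 0]) stool();
translate([-692, 255, 0]) stool();
translate([1380, 255, 0]) stool();
translate([138, 380, 724]) picture_frame();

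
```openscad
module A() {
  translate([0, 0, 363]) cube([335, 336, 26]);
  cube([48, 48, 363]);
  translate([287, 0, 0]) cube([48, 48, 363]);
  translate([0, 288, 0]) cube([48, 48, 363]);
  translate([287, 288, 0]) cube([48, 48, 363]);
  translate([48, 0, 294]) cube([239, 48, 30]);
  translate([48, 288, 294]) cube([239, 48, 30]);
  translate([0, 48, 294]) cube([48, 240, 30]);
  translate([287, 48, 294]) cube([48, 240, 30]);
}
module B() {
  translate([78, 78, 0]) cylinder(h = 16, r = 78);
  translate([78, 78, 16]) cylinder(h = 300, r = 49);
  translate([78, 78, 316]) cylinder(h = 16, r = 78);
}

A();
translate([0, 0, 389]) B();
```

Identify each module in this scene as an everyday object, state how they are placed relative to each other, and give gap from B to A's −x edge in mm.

The spool's min-x is at 0; the stool's min-x is 0; gap = 0 mm.

A is a stool. B is a spool. The spool is on top of the stool. The gap from the spool to the stool's −x edge is 0 mm.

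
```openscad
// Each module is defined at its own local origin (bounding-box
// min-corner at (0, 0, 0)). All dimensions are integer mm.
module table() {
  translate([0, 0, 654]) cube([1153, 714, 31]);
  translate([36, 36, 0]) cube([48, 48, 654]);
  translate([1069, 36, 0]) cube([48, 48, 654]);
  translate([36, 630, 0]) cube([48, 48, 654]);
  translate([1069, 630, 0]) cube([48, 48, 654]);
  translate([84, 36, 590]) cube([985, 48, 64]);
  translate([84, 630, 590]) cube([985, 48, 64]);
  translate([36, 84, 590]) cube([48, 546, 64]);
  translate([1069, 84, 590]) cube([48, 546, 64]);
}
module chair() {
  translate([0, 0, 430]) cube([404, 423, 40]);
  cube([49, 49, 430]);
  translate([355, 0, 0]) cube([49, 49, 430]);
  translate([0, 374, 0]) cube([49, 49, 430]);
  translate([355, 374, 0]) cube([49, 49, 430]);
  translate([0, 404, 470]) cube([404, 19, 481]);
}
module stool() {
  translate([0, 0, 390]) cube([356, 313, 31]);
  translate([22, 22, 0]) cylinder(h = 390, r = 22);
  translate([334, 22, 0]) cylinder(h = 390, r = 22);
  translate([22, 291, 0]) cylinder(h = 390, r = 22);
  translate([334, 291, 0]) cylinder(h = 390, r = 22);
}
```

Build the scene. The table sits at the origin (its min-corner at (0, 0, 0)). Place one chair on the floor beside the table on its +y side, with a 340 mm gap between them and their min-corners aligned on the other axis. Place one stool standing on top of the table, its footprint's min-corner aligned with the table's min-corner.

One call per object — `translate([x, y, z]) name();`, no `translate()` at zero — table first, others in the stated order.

table();
translate([0, 1054, 0]) chair();
translate([0, 0, 685]) stool();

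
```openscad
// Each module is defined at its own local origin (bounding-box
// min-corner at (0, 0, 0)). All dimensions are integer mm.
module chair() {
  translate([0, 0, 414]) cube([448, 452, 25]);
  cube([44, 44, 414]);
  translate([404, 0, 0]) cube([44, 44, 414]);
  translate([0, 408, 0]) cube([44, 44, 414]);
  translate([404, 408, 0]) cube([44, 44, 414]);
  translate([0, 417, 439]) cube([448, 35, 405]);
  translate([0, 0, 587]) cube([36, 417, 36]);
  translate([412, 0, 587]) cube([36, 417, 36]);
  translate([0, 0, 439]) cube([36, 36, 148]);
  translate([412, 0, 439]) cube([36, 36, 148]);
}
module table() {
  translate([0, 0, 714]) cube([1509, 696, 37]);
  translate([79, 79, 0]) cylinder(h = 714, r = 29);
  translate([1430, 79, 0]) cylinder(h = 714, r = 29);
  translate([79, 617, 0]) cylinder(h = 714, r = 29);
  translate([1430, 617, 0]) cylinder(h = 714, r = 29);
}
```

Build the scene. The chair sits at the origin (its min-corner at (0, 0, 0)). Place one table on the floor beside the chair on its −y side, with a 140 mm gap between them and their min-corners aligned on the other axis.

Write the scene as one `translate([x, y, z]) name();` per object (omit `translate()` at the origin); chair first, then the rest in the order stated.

chair();
translate([0, -836, 0]) table();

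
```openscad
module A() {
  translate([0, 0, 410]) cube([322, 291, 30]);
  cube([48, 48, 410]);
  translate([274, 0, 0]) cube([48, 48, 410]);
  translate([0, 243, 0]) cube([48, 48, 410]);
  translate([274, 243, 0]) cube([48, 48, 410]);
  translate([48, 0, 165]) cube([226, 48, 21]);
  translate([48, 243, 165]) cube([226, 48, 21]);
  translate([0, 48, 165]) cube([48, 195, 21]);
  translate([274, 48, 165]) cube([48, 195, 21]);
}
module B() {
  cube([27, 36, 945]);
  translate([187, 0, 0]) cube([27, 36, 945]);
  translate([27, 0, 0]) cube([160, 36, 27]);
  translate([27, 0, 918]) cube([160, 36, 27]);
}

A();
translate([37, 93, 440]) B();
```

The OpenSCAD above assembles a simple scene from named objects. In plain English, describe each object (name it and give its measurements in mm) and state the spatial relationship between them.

A is a four-legged stool. The seat is a 322×291×30 mm slab whose top surface is at z = 440 mm; four square legs, each 48×48 mm in cross-section, run from the floor (z = 0) to the underside of the seat, each flush with a corner of the seat. Four stretchers, 48 mm wide and 21 mm tall, connect adjacent legs with their undersides at z = 165 mm, each running between the inner faces of the legs it joins and aligned with the legs' outer faces on the other axis.

B is a rectangular picture frame lying in the x–z plane (depth along y). The opening is 160 mm wide (x) by 891 mm tall (z), surrounded by a border 27 mm wide on all four sides. The frame is 36 mm deep and is made of two full-height vertical stiles with two horizontal rails fitted between them.

The picture frame is on top of the stool.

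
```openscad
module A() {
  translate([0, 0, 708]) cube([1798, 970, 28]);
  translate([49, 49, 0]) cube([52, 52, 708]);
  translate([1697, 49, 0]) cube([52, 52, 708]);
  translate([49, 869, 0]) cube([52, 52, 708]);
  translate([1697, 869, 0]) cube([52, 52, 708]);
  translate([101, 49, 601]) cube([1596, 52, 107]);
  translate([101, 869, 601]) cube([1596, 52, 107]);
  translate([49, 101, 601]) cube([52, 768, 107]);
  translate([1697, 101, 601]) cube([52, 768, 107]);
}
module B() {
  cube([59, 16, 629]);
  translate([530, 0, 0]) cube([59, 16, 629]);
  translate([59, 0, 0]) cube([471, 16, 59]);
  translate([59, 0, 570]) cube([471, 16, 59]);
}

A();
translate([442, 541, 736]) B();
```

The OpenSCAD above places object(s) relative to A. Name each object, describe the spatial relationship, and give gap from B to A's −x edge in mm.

The picture frame's min-x is at 442; the table's min-x is 0; gap = 442 mm.

A is a table. B is a picture frame. The picture frame is on top of the table. The gap from the picture frame to the table's −x edge is 442 mm.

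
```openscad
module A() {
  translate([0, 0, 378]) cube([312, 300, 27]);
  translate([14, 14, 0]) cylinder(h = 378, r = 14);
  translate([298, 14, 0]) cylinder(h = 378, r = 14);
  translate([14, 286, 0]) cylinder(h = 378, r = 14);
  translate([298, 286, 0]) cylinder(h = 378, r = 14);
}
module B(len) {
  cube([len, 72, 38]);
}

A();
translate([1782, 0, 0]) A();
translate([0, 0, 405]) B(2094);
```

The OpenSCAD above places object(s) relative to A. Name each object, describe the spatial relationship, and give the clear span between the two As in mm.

A is a stool. B is a beam. A beam spans the tops of two stools. The clear span between the two stools is 1470 mm.

Second stool starts at x = 1782; first ends at x = 312; clear span = 1782 − 312 = 1470 mm.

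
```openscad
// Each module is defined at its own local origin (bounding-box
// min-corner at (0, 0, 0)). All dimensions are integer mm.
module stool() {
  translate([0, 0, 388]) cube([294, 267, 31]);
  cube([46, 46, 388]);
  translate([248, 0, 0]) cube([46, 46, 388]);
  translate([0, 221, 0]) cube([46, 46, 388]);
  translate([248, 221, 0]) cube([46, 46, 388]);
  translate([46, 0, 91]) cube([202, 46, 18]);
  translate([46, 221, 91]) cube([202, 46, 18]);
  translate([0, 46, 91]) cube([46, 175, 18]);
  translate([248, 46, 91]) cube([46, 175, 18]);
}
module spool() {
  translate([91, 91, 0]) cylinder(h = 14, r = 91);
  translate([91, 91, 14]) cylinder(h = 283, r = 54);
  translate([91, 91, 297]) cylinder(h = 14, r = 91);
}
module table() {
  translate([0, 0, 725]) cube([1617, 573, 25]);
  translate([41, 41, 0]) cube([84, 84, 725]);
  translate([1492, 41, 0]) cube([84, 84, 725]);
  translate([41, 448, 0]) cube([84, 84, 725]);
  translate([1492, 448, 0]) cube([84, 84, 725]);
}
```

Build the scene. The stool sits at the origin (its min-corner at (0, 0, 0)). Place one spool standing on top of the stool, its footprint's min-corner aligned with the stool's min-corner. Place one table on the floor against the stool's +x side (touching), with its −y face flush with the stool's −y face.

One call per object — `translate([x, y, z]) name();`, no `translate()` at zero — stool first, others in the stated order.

stool();
translate([0, 0, 419]) spool();
translate([294, 0, 0]) table();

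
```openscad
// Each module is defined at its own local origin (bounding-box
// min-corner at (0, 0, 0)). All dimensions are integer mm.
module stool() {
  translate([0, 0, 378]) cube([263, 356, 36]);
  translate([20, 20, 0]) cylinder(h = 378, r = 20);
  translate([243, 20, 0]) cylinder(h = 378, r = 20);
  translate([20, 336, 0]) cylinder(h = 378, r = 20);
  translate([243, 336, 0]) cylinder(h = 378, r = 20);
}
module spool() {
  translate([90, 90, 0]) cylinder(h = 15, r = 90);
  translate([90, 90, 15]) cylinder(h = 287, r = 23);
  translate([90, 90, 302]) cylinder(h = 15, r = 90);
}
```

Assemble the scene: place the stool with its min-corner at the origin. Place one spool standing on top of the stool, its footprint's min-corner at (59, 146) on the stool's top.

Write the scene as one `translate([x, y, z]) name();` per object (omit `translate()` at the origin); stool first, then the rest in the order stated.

stool();
translate([59, 146, 414]) spool();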